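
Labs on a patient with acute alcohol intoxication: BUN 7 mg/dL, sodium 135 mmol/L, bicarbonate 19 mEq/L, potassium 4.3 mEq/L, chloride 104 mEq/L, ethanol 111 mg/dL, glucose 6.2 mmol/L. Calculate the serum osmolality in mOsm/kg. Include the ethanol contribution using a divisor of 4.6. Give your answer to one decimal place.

302.8 mOsm/kg

Calculated osmolality = 2·Na + glucose + BUN/2.8 + ethanol/4.6
= 2·135 + 6.2 + 7/2.8 + 111/4.6
= 270 + 6.20 + 2.50 + 24.13
= 302.83 mOsm/kg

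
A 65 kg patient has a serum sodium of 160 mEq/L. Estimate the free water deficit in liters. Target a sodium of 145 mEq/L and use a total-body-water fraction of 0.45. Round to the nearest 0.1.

3.0 L

TBW = 0.45 · 65 = 29.25 L
Free water deficit = TBW · (Na/145 − 1)
= 29.25 · (160/145 − 1)
= 29.25 · 0.1034
= 3.02 L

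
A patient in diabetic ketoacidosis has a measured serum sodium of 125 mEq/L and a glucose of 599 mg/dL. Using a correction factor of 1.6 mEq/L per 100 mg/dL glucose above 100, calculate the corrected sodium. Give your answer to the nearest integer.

133 mEq/L

Corrected Na = measured Na + 1.6 · (glucose − 100)/100
= 125 + 1.6 · (599 − 100)/100
= 125 + 8
= 133 mEq/L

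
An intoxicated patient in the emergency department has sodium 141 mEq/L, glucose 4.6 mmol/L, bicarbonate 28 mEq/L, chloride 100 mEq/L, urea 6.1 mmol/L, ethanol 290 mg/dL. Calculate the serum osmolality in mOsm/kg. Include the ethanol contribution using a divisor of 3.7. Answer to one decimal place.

371.1 mOsm/kg

Calculated osmolality = 2·Na + glucose + urea + ethanol/3.7
= 2·141 + 4.6 + 6.1 + 290/3.7
= 282 + 4.60 + 6.10 + 78.38
= 371.08 mOsm/kg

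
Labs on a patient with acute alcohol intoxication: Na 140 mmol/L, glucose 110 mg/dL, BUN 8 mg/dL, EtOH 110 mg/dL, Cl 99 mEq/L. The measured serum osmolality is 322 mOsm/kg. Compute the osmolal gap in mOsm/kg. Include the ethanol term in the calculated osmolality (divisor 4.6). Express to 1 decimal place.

9.1 mOsm/kg

Calculated osmolality = 2·Na + glucose/18 + BUN/2.8 + ethanol/4.6
= 2·140 + 110/18 + 8/2.8 + 110/4.6
= 280 + 6.11 + 2.86 + 23.91
= 312.88 mOsm/kg ≈ 312.9 mOsm/kg
Osmolar gap = measured − calculated = 322 − 312.9 = 9.1 mOsm/kg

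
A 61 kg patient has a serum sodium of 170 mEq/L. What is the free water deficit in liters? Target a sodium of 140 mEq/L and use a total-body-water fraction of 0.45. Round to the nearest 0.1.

TBW = 0.45 · 61 = 27.45 L
Free water deficit = TBW · (Na/140 − 1)
= 27.45 · (170/140 − 1)
= 27.45 · 0.2143
= 5.88 L

5.9 L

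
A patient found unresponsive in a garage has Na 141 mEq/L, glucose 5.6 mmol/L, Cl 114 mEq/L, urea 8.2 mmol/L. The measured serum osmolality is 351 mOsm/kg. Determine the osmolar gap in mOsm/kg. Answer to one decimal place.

Calculated osmolality = 2·Na + glucose + urea
= 2·141 + 5.6 + 8.2
= 282 + 5.60 + 8.20
= 295.8 mOsm/kg ≈ 295.8 mOsm/kg
Osmolar gap = measured − calculated = 351 − 295.8 = 55.2 mOsm/kg

55.2 mOsm/kg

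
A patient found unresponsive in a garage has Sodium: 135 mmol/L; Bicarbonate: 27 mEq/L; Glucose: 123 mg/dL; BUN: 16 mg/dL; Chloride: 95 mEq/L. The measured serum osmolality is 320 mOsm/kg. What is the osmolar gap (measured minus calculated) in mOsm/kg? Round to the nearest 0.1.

Calculated osmolality = 2·Na + glucose/18 + BUN/2.8
= 2·135 + 123/18 + 16/2.8
= 270 + 6.83 + 5.71
= 282.54 mOsm/kg ≈ 282.5 mOsm/kg
Osmolar gap = measured − calculated = 320 − 282.5 = 37.5 mOsm/kg

37.5 mOsm/kg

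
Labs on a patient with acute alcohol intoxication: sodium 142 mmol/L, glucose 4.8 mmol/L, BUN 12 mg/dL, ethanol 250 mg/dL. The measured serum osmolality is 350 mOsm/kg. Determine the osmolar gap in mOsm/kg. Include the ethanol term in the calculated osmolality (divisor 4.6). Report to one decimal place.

2.6 mOsm/kg

Calculated osmolality = 2·Na + glucose + BUN/2.8 + ethanol/4.6
= 2·142 + 4.8 + 12/2.8 + 250/4.6
= 284 + 4.80 + 4.29 + 54.35
= 347.44 mOsm/kg ≈ 347.4 mOsm/kg
Osmolar gap = measured − calculated = 350 − 347.4 = 2.6 mOsm/kg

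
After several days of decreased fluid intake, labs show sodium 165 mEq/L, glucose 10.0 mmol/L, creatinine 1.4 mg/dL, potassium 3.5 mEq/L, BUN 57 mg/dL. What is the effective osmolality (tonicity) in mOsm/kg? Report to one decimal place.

Effective osmolality excludes urea (freely permeant across cell membranes):
2·Na + glucose
= 2·165 + 10
= 330 + 10
= 340 mOsm/kg

340.0 mOsm/kg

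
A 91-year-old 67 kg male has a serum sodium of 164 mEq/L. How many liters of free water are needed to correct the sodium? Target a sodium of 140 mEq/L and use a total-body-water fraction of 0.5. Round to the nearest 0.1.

TBW = 0.5 · 67 = 33.5 L
Free water deficit = TBW · (Na/140 − 1)
= 33.5 · (164/140 − 1)
= 33.5 · 0.1714
= 5.74 L

5.7 L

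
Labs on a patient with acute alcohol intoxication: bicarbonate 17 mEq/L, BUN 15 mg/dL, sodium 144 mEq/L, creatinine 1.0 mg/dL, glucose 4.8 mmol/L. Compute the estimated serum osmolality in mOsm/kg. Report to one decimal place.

298.2 mOsm/kg

Calculated osmolality = 2·Na + glucose + BUN/2.8
= 2·144 + 4.8 + 15/2.8
= 288 + 4.80 + 5.36
= 298.16 mOsm/kg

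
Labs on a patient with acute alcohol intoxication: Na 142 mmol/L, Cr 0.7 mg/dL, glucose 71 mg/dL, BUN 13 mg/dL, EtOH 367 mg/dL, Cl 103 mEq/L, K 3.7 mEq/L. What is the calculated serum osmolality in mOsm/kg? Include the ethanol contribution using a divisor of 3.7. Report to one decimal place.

Calculated osmolality = 2·Na + glucose/18 + BUN/2.8 + ethanol/3.7
= 2·142 + 71/18 + 13/2.8 + 367/3.7
= 284 + 3.94 + 4.64 + 99.19
= 391.77 mOsm/kg

391.8 mOsm/kg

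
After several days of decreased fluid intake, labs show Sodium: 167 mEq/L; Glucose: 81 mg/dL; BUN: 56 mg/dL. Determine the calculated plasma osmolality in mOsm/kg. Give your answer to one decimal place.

Calculated osmolality = 2·Na + glucose/18 + BUN/2.8
= 2·167 + 81/18 + 56/2.8
= 334 + 4.50 + 20
= 358.5 mOsm/kg

358.5 mOsm/kg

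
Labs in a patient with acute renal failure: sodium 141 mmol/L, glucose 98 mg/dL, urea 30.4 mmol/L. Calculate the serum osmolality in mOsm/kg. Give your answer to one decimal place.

Calculated osmolality = 2·Na + glucose/18 + urea
= 2·141 + 98/18 + 30.4
= 282 + 5.44 + 30.40
= 317.84 mOsm/kg

317.8 mOsm/kg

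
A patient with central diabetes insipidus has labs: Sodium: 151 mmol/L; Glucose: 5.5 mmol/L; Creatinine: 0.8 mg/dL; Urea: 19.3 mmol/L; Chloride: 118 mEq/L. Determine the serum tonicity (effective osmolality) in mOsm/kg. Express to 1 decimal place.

307.5 mOsm/kg

Effective osmolality excludes urea (freely permeant across cell membranes):
2·Na + glucose
= 2·151 + 5.5
= 302 + 5.5
= 307.5 mOsm/kg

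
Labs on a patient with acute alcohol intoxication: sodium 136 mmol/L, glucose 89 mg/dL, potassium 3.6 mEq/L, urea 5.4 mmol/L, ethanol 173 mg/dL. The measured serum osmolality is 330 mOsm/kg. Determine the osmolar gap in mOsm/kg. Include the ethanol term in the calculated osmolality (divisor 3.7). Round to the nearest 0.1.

Calculated osmolality = 2·Na + glucose/18 + urea + ethanol/3.7
= 2·136 + 89/18 + 5.4 + 173/3.7
= 272 + 4.94 + 5.40 + 46.76
= 329.1 mOsm/kg ≈ 329.1 mOsm/kg
Osmolar gap = measured − calculated = 330 − 329.1 = 0.9 mOsm/kg

0.9 mOsm/kg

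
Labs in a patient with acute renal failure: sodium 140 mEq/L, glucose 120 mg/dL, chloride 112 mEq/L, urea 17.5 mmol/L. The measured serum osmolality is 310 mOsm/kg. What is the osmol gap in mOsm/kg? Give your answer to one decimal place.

Calculated osmolality = 2·Na + glucose/18 + urea
= 2·140 + 120/18 + 17.5
= 280 + 6.67 + 17.50
= 304.17 mOsm/kg ≈ 304.2 mOsm/kg
Osmolar gap = measured − calculated = 310 − 304.2 = 5.8 mOsm/kg

5.8 mOsm/kg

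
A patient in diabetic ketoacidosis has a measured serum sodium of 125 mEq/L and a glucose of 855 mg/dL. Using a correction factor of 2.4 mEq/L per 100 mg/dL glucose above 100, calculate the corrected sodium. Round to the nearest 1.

143 mEq/L

Corrected Na = measured Na + 2.4 · (glucose − 100)/100
= 125 + 2.4 · (855 − 100)/100
= 125 + 18.1
= 143.1 mEq/L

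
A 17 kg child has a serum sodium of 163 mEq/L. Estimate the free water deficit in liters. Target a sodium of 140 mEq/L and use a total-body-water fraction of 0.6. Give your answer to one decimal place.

1.7 L

TBW = 0.6 · 17 = 10.2 L
Free water deficit = TBW · (Na/140 − 1)
= 10.2 · (163/140 − 1)
= 10.2 · 0.1643
= 1.68 L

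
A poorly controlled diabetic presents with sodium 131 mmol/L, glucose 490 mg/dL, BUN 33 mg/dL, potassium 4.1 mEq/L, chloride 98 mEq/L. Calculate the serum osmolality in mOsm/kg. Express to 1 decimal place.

Calculated osmolality = 2·Na + glucose/18 + BUN/2.8
= 2·131 + 490/18 + 33/2.8
= 262 + 27.22 + 11.79
= 301.01 mOsm/kg

301.0 mOsm/kg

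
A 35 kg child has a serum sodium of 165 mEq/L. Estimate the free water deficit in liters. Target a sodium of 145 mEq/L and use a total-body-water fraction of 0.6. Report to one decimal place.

2.9 L

TBW = 0.6 · 35 = 21 L
Free water deficit = TBW · (Na/145 − 1)
= 21 · (165/145 − 1)
= 21 · 0.1379
= 2.9 L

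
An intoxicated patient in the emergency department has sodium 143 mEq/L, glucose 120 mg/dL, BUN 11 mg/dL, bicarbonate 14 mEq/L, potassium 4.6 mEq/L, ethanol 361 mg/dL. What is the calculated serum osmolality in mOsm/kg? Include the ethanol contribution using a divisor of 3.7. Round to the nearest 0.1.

394.2 mOsm/kg

Calculated osmolality = 2·Na + glucose/18 + BUN/2.8 + ethanol/3.7
= 2·143 + 120/18 + 11/2.8 + 361/3.7
= 286 + 6.67 + 3.93 + 97.57
= 394.17 mOsm/kg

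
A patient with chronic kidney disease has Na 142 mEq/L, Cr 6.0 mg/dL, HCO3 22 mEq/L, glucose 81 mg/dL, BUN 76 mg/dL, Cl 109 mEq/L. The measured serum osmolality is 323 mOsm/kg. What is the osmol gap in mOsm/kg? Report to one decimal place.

Calculated osmolality = 2·Na + glucose/18 + BUN/2.8
= 2·142 + 81/18 + 76/2.8
= 284 + 4.50 + 27.14
= 315.64 mOsm/kg ≈ 315.6 mOsm/kg
Osmolar gap = measured − calculated = 323 − 315.6 = 7.4 mOsm/kg

7.4 mOsm/kg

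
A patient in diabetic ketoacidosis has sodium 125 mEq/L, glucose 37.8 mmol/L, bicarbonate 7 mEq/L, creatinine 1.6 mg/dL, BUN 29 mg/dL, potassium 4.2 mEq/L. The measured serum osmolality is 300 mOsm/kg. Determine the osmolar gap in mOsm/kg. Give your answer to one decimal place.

1.8 mOsm/kg

Calculated osmolality = 2·Na + glucose + BUN/2.8
= 2·125 + 37.8 + 29/2.8
= 250 + 37.80 + 10.36
= 298.16 mOsm/kg ≈ 298.2 mOsm/kg
Osmolar gap = measured − calculated = 300 − 298.2 = 1.8 mOsm/kg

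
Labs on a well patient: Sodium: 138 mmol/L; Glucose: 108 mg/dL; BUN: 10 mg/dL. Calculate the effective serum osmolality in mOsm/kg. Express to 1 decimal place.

282.0 mOsm/kg

Effective osmolality excludes urea (freely permeant across cell membranes):
2·Na + glucose/18
= 2·138 + 108/18
= 276 + 6
= 282 mOsm/kg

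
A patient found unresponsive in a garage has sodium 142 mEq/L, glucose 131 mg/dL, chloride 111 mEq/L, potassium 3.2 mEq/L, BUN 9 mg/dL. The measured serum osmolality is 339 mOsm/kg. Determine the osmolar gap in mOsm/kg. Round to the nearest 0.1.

Calculated osmolality = 2·Na + glucose/18 + BUN/2.8
= 2·142 + 131/18 + 9/2.8
= 284 + 7.28 + 3.21
= 294.49 mOsm/kg ≈ 294.5 mOsm/kg
Osmolar gap = measured − calculated = 339 − 294.5 = 44.5 mOsm/kg

44.5 mOsm/kg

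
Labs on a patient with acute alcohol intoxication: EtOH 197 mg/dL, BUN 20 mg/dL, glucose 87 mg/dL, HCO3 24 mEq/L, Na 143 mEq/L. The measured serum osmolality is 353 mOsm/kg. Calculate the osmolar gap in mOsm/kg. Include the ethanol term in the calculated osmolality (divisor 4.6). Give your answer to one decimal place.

Calculated osmolality = 2·Na + glucose/18 + BUN/2.8 + ethanol/4.6
= 2·143 + 87/18 + 20/2.8 + 197/4.6
= 286 + 4.83 + 7.14 + 42.83
= 340.8 mOsm/kg ≈ 340.8 mOsm/kg
Osmolar gap = measured − calculated = 353 − 340.8 = 12.2 mOsm/kg

12.2 mOsm/kg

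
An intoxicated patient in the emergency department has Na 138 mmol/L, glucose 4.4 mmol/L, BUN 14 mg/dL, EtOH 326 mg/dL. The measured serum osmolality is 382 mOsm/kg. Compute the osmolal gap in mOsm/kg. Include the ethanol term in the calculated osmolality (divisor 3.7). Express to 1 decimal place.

Calculated osmolality = 2·Na + glucose + BUN/2.8 + ethanol/3.7
= 2·138 + 4.4 + 14/2.8 + 326/3.7
= 276 + 4.40 + 5 + 88.11
= 373.51 mOsm/kg ≈ 373.5 mOsm/kg
Osmolar gap = measured − calculated = 382 − 373.5 = 8.5 mOsm/kg

8.5 mOsm/kg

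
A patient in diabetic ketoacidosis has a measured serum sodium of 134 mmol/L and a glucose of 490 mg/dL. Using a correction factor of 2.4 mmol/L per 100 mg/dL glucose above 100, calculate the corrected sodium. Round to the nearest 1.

143 mmol/L

Corrected Na = measured Na + 2.4 · (glucose − 100)/100
= 134 + 2.4 · (490 − 100)/100
= 134 + 9.4
= 143.4 mmol/L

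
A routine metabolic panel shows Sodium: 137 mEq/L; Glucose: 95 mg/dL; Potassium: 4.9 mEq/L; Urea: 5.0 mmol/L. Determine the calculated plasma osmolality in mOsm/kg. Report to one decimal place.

Calculated osmolality = 2·Na + glucose/18 + urea
= 2·137 + 95/18 + 5
= 274 + 5.28 + 5
= 284.28 mOsm/kg

284.3 mOsm/kg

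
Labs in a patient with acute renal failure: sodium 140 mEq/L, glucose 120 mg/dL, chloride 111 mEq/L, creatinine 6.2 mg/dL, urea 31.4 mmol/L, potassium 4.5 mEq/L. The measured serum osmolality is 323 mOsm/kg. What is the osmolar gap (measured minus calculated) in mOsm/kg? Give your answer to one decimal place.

Calculated osmolality = 2·Na + glucose/18 + urea
= 2·140 + 120/18 + 31.4
= 280 + 6.67 + 31.40
= 318.07 mOsm/kg ≈ 318.1 mOsm/kg
Osmolar gap = measured − calculated = 323 − 318.1 = 4.9 mOsm/kg

4.9 mOsm/kg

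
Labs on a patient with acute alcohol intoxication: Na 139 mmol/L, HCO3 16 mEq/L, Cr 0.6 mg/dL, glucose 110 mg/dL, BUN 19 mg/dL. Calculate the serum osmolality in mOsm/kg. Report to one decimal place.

290.9 mOsm/kg

Calculated osmolality = 2·Na + glucose/18 + BUN/2.8
= 2·139 + 110/18 + 19/2.8
= 278 + 6.11 + 6.79
= 290.9 mOsm/kg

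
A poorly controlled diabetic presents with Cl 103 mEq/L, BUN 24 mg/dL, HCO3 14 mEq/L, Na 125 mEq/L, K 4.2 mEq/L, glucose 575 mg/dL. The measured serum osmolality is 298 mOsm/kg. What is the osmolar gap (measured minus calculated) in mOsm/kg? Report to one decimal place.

7.5 mOsm/kg

Calculated osmolality = 2·Na + glucose/18 + BUN/2.8
= 2·125 + 575/18 + 24/2.8
= 250 + 31.94 + 8.57
= 290.51 mOsm/kg ≈ 290.5 mOsm/kg
Osmolar gap = measured − calculated = 298 − 290.5 = 7.5 mOsm/kg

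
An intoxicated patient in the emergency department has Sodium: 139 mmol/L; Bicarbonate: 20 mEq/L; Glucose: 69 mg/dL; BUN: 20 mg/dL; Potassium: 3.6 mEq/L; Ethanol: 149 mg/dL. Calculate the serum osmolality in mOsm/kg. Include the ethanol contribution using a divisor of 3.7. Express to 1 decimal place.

329.2 mOsm/kg

Calculated osmolality = 2·Na + glucose/18 + BUN/2.8 + ethanol/3.7
= 2·139 + 69/18 + 20/2.8 + 149/3.7
= 278 + 3.83 + 7.14 + 40.27
= 329.24 mOsm/kg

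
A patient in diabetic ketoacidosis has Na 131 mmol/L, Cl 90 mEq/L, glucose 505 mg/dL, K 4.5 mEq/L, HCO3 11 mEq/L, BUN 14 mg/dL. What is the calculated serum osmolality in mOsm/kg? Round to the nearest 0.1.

Calculated osmolality = 2·Na + glucose/18 + BUN/2.8
= 2·131 + 505/18 + 14/2.8
= 262 + 28.06 + 5
= 295.06 mOsm/kg

295.1 mOsm/kg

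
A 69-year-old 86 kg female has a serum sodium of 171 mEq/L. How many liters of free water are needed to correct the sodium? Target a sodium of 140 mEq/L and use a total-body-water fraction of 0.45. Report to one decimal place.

8.6 L

TBW = 0.45 · 86 = 38.7 L
Free water deficit = TBW · (Na/140 − 1)
= 38.7 · (171/140 − 1)
= 38.7 · 0.2214
= 8.57 L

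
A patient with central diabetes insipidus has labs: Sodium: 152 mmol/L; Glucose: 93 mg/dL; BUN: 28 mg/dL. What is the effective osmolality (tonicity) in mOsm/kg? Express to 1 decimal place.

Effective osmolality excludes urea (freely permeant across cell membranes):
2·Na + glucose/18
= 2·152 + 93/18
= 304 + 5.17
= 309.17 mOsm/kg

309.2 mOsm/kg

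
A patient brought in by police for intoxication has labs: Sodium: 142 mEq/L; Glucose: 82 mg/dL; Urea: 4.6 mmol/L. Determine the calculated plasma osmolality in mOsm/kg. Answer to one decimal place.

Calculated osmolality = 2·Na + glucose/18 + urea
= 2·142 + 82/18 + 4.6
= 284 + 4.56 + 4.60
= 293.16 mOsm/kg

293.2 mOsm/kg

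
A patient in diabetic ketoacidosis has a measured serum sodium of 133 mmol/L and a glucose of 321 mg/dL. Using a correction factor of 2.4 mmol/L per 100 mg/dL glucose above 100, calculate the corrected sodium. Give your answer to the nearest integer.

138 mmol/L

Corrected Na = measured Na + 2.4 · (glucose − 100)/100
= 133 + 2.4 · (321 − 100)/100
= 133 + 5.3
= 138.3 mmol/L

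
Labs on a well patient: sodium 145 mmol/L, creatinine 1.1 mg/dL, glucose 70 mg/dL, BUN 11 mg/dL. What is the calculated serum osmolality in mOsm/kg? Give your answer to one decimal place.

Calculated osmolality = 2·Na + glucose/18 + BUN/2.8
= 2·145 + 70/18 + 11/2.8
= 290 + 3.89 + 3.93
= 297.82 mOsm/kg

297.8 mOsm/kg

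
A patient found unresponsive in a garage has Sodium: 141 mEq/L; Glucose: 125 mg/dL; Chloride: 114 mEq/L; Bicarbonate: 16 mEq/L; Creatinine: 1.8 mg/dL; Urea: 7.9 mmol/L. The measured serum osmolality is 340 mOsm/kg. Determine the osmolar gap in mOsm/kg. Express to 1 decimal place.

Calculated osmolality = 2·Na + glucose/18 + urea
= 2·141 + 125/18 + 7.9
= 282 + 6.94 + 7.90
= 296.84 mOsm/kg ≈ 296.8 mOsm/kg
Osmolar gap = measured − calculated = 340 − 296.8 = 43.2 mOsm/kg

43.2 mOsm/kg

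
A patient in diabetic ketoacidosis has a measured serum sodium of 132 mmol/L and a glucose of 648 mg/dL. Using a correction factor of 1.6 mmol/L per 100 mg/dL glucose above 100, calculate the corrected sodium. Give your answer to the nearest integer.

141 mmol/L

Corrected Na = measured Na + 1.6 · (glucose − 100)/100
= 132 + 1.6 · (648 − 100)/100
= 132 + 8.8
= 140.8 mmol/L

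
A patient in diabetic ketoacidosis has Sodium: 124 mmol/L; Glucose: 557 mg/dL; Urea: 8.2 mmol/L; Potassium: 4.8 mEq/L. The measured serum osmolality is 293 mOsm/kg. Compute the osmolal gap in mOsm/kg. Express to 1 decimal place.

5.9 mOsm/kg

Calculated osmolality = 2·Na + glucose/18 + urea
= 2·124 + 557/18 + 8.2
= 248 + 30.94 + 8.20
= 287.14 mOsm/kg ≈ 287.1 mOsm/kg
Osmolar gap = measured − calculated = 293 − 287.1 = 5.9 mOsm/kg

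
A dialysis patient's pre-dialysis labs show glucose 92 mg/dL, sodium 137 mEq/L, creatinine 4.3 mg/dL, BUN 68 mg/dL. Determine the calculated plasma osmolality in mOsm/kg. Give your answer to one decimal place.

Calculated osmolality = 2·Na + glucose/18 + BUN/2.8
= 2·137 + 92/18 + 68/2.8
= 274 + 5.11 + 24.29
= 303.4 mOsm/kg

303.4 mOsm/kg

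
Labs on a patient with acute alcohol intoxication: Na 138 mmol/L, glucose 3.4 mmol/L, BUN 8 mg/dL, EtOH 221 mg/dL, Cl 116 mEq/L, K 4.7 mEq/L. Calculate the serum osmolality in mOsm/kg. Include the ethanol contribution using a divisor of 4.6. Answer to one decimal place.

330.3 mOsm/kg

Calculated osmolality = 2·Na + glucose + BUN/2.8 + ethanol/4.6
= 2·138 + 3.4 + 8/2.8 + 221/4.6
= 276 + 3.40 + 2.86 + 48.04
= 330.3 mOsm/kg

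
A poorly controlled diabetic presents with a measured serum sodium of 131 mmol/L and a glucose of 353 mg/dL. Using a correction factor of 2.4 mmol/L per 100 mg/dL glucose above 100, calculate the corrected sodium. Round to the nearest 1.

137 mmol/L

Corrected Na = measured Na + 2.4 · (glucose − 100)/100
= 131 + 2.4 · (353 − 100)/100
= 131 + 6.1
= 137.1 mmol/L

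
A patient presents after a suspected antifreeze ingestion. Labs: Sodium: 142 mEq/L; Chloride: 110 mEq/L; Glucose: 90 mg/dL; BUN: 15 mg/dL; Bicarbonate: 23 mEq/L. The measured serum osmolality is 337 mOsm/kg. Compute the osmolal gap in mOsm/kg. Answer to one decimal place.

42.6 mOsm/kg

Calculated osmolality = 2·Na + glucose/18 + BUN/2.8
= 2·142 + 90/18 + 15/2.8
= 284 + 5 + 5.36
= 294.36 mOsm/kg ≈ 294.4 mOsm/kg
Osmolar gap = measured − calculated = 337 − 294.4 = 42.6 mOsm/kg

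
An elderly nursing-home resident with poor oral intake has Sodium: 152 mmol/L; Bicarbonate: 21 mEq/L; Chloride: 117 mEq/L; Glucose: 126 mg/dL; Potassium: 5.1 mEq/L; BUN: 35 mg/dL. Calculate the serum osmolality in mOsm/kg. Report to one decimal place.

323.5 mOsm/kg

Calculated osmolality = 2·Na + glucose/18 + BUN/2.8
= 2·152 + 126/18 + 35/2.8
= 304 + 7 + 12.50
= 323.5 mOsm/kg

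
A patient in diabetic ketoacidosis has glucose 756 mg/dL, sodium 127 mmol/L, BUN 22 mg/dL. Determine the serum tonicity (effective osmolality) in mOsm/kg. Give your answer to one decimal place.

Effective osmolality excludes urea (freely permeant across cell membranes):
2·Na + glucose/18
= 2·127 + 756/18
= 254 + 42
= 296 mOsm/kg

296.0 mOsm/kg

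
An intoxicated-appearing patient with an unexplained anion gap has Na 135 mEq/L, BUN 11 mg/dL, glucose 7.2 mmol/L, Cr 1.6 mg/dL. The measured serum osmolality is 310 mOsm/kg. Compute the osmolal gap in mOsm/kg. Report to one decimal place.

Calculated osmolality = 2·Na + glucose + BUN/2.8
= 2·135 + 7.2 + 11/2.8
= 270 + 7.20 + 3.93
= 281.13 mOsm/kg ≈ 281.1 mOsm/kg
Osmolar gap = measured − calculated = 310 − 281.1 = 28.9 mOsm/kg

28.9 mOsm/kg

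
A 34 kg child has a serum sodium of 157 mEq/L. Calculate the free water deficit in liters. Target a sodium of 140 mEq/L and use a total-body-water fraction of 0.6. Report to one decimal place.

TBW = 0.6 · 34 = 20.4 L
Free water deficit = TBW · (Na/140 − 1)
= 20.4 · (157/140 − 1)
= 20.4 · 0.1214
= 2.48 L

2.5 L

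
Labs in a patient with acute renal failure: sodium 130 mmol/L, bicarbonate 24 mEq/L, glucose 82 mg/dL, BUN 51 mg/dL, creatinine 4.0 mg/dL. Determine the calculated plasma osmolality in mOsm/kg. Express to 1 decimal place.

Calculated osmolality = 2·Na + glucose/18 + BUN/2.8
= 2·130 + 82/18 + 51/2.8
= 260 + 4.56 + 18.21
= 282.77 mOsm/kg

282.8 mOsm/kg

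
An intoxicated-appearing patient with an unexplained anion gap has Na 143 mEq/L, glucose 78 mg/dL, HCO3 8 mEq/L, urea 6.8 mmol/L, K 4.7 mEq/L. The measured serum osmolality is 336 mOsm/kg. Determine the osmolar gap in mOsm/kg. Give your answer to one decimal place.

Calculated osmolality = 2·Na + glucose/18 + urea
= 2·143 + 78/18 + 6.8
= 286 + 4.33 + 6.80
= 297.13 mOsm/kg ≈ 297.1 mOsm/kg
Osmolar gap = measured − calculated = 336 − 297.1 = 38.9 mOsm/kg

38.9 mOsm/kg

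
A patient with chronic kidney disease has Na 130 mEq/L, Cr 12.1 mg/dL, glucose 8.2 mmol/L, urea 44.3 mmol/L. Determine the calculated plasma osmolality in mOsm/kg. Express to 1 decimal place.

Calculated osmolality = 2·Na + glucose + urea
= 2·130 + 8.2 + 44.3
= 260 + 8.20 + 44.30
= 312.5 mOsm/kg

312.5 mOsm/kg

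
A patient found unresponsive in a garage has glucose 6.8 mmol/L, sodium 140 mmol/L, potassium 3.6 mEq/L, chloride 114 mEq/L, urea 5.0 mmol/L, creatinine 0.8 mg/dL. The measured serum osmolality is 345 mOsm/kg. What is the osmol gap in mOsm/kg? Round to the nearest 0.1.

Calculated osmolality = 2·Na + glucose + urea
= 2·140 + 6.8 + 5
= 280 + 6.80 + 5
= 291.8 mOsm/kg ≈ 291.8 mOsm/kg
Osmolar gap = measured − calculated = 345 − 291.8 = 53.2 mOsm/kg

53.2 mOsm/kg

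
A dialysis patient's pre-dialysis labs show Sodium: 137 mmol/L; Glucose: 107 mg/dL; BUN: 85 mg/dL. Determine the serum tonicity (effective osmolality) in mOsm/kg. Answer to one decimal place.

Effective osmolality excludes urea (freely permeant across cell membranes):
2·Na + glucose/18
= 2·137 + 107/18
= 274 + 5.94
= 279.94 mOsm/kg

279.9 mOsm/kg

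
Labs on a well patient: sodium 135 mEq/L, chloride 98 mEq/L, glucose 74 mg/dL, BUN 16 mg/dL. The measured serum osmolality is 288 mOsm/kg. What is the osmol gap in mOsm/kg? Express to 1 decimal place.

Calculated osmolality = 2·Na + glucose/18 + BUN/2.8
= 2·135 + 74/18 + 16/2.8
= 270 + 4.11 + 5.71
= 279.82 mOsm/kg ≈ 279.8 mOsm/kg
Osmolar gap = measured − calculated = 288 − 279.8 = 8.2 mOsm/kg

8.2 mOsm/kg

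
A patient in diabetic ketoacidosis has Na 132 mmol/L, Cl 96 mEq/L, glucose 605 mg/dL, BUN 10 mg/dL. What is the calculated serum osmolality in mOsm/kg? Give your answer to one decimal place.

Calculated osmolality = 2·Na + glucose/18 + BUN/2.8
= 2·132 + 605/18 + 10/2.8
= 264 + 33.61 + 3.57
= 301.18 mOsm/kg

301.2 mOsm/kg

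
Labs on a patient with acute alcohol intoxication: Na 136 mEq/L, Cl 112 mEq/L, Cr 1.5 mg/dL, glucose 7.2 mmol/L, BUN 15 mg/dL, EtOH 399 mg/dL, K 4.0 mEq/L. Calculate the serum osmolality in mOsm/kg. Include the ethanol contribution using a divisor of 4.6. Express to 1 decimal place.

Calculated osmolality = 2·Na + glucose + BUN/2.8 + ethanol/4.6
= 2·136 + 7.2 + 15/2.8 + 399/4.6
= 272 + 7.20 + 5.36 + 86.74
= 371.3 mOsm/kg

371.3 mOsm/kg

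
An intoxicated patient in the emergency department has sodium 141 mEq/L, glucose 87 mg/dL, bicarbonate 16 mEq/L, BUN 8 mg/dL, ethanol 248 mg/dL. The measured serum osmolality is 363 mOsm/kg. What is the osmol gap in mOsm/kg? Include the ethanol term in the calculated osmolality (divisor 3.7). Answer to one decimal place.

6.3 mOsm/kg

Calculated osmolality = 2·Na + glucose/18 + BUN/2.8 + ethanol/3.7
= 2·141 + 87/18 + 8/2.8 + 248/3.7
= 282 + 4.83 + 2.86 + 67.03
= 356.72 mOsm/kg ≈ 356.7 mOsm/kg
Osmolar gap = measured − calculated = 363 − 356.7 = 6.3 mOsm/kg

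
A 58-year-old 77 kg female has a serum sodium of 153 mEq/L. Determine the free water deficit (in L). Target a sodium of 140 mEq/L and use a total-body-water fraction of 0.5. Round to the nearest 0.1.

TBW = 0.5 · 77 = 38.5 L
Free water deficit = TBW · (Na/140 − 1)
= 38.5 · (153/140 − 1)
= 38.5 · 0.0929
= 3.58 L

3.6 L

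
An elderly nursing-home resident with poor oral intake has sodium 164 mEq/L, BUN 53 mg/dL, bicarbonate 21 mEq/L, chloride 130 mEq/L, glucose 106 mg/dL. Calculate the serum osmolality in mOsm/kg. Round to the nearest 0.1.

352.8 mOsm/kg

Calculated osmolality = 2·Na + glucose/18 + BUN/2.8
= 2·164 + 106/18 + 53/2.8
= 328 + 5.89 + 18.93
= 352.82 mOsm/kg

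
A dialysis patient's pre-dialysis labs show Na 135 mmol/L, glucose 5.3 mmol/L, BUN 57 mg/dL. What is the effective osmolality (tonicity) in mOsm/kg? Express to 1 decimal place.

275.3 mOsm/kg

Effective osmolality excludes urea (freely permeant across cell membranes):
2·Na + glucose
= 2·135 + 5.3
= 270 + 5.3
= 275.3 mOsm/kg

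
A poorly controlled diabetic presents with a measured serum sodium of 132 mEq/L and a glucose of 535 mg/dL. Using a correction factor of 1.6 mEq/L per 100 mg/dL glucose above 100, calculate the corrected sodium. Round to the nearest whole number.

Corrected Na = measured Na + 1.6 · (glucose − 100)/100
= 132 + 1.6 · (535 − 100)/100
= 132 + 7
= 139 mEq/L

139 mEq/L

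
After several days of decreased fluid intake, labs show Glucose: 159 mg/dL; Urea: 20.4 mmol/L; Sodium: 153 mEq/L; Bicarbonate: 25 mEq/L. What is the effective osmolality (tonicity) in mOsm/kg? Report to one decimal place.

Effective osmolality excludes urea (freely permeant across cell membranes):
2·Na + glucose/18
= 2·153 + 159/18
= 306 + 8.83
= 314.83 mOsm/kg

314.8 mOsm/kg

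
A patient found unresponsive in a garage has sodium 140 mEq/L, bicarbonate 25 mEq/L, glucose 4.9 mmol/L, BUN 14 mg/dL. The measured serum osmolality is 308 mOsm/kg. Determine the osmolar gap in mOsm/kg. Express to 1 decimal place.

Calculated osmolality = 2·Na + glucose + BUN/2.8
= 2·140 + 4.9 + 14/2.8
= 280 + 4.90 + 5
= 289.9 mOsm/kg ≈ 289.9 mOsm/kg
Osmolar gap = measured − calculated = 308 − 289.9 = 18.1 mOsm/kg

18.1 mOsm/kg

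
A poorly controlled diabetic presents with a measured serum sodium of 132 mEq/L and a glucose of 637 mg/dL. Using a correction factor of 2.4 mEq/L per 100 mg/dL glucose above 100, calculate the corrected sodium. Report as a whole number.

145 mEq/L

Corrected Na = measured Na + 2.4 · (glucose − 100)/100
= 132 + 2.4 · (637 − 100)/100
= 132 + 12.9
= 144.9 mEq/L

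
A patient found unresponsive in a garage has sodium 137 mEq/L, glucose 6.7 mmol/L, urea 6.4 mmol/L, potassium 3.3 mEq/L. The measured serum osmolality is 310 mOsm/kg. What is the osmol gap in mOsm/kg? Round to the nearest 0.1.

Calculated osmolality = 2·Na + glucose + urea
= 2·137 + 6.7 + 6.4
= 274 + 6.70 + 6.40
= 287.1 mOsm/kg ≈ 287.1 mOsm/kg
Osmolar gap = measured − calculated = 310 − 287.1 = 22.9 mOsm/kg

22.9 mOsm/kg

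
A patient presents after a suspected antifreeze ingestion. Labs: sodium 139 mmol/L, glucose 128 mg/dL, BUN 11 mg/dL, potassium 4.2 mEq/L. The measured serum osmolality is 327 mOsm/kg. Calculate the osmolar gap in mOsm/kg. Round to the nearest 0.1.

38.0 mOsm/kg

Calculated osmolality = 2·Na + glucose/18 + BUN/2.8
= 2·139 + 128/18 + 11/2.8
= 278 + 7.11 + 3.93
= 289.04 mOsm/kg ≈ 289.0 mOsm/kg
Osmolar gap = measured − calculated = 327 − 289.0 = 38.0 mOsm/kg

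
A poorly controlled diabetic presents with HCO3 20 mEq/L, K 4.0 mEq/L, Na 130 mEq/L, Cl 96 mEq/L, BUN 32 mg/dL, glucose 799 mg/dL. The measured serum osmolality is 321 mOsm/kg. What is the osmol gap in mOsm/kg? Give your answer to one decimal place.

5.2 mOsm/kg

Calculated osmolality = 2·Na + glucose/18 + BUN/2.8
= 2·130 + 799/18 + 32/2.8
= 260 + 44.39 + 11.43
= 315.82 mOsm/kg ≈ 315.8 mOsm/kg
Osmolar gap = measured − calculated = 321 − 315.8 = 5.2 mOsm/kg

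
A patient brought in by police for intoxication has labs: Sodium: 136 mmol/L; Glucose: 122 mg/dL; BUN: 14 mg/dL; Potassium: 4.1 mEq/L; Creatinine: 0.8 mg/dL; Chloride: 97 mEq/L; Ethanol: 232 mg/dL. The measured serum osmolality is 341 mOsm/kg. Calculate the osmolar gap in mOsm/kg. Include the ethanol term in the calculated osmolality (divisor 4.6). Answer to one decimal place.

6.8 mOsm/kg

Calculated osmolality = 2·Na + glucose/18 + BUN/2.8 + ethanol/4.6
= 2·136 + 122/18 + 14/2.8 + 232/4.6
= 272 + 6.78 + 5 + 50.43
= 334.21 mOsm/kg ≈ 334.2 mOsm/kg
Osmolar gap = measured − calculated = 341 − 334.2 = 6.8 mOsm/kg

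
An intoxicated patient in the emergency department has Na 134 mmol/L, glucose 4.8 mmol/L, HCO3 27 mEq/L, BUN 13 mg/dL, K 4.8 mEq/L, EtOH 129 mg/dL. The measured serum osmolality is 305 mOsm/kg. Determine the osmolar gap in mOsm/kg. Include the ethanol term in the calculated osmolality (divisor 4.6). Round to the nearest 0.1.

Calculated osmolality = 2·Na + glucose + BUN/2.8 + ethanol/4.6
= 2·134 + 4.8 + 13/2.8 + 129/4.6
= 268 + 4.80 + 4.64 + 28.04
= 305.48 mOsm/kg ≈ 305.5 mOsm/kg
Osmolar gap = measured − calculated = 305 − 305.5 = -0.5 mOsm/kg

-0.5 mOsm/kg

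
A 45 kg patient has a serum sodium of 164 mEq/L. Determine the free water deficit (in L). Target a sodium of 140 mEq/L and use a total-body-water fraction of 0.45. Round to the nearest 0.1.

TBW = 0.45 · 45 = 20.25 L
Free water deficit = TBW · (Na/140 − 1)
= 20.25 · (164/140 − 1)
= 20.25 · 0.1714
= 3.47 L

3.5 L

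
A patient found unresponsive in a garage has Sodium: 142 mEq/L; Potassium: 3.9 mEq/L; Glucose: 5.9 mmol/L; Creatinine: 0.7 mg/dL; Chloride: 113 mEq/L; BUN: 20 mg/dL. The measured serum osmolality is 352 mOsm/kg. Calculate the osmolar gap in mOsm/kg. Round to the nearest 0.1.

55.0 mOsm/kg

Calculated osmolality = 2·Na + glucose + BUN/2.8
= 2·142 + 5.9 + 20/2.8
= 284 + 5.90 + 7.14
= 297.04 mOsm/kg ≈ 297.0 mOsm/kg
Osmolar gap = measured − calculated = 352 − 297.0 = 55.0 mOsm/kg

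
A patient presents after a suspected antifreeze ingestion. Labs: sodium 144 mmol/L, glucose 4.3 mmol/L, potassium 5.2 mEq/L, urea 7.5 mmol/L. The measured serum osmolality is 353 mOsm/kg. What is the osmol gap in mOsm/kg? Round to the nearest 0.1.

Calculated osmolality = 2·Na + glucose + urea
= 2·144 + 4.3 + 7.5
= 288 + 4.30 + 7.50
= 299.8 mOsm/kg ≈ 299.8 mOsm/kg
Osmolar gap = measured − calculated = 353 − 299.8 = 53.2 mOsm/kg

53.2 mOsm/kg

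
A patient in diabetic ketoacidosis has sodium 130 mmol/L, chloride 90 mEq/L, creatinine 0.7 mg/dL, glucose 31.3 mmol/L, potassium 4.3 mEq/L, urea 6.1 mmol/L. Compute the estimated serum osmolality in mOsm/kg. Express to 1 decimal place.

297.4 mOsm/kg

Calculated osmolality = 2·Na + glucose + urea
= 2·130 + 31.3 + 6.1
= 260 + 31.30 + 6.10
= 297.4 mOsm/kg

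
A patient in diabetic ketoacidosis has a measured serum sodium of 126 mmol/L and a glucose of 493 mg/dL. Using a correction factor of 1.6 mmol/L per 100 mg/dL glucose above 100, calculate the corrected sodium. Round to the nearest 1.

Corrected Na = measured Na + 1.6 · (glucose − 100)/100
= 126 + 1.6 · (493 − 100)/100
= 126 + 6.3
= 132.3 mmol/L

132 mmol/L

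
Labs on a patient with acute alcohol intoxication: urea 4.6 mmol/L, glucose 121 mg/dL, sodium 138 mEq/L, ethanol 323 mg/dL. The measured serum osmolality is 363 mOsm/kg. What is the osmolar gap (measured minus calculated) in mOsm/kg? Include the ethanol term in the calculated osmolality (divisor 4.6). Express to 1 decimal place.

5.5 mOsm/kg

Calculated osmolality = 2·Na + glucose/18 + urea + ethanol/4.6
= 2·138 + 121/18 + 4.6 + 323/4.6
= 276 + 6.72 + 4.60 + 70.22
= 357.54 mOsm/kg ≈ 357.5 mOsm/kg
Osmolar gap = measured − calculated = 363 − 357.5 = 5.5 mOsm/kg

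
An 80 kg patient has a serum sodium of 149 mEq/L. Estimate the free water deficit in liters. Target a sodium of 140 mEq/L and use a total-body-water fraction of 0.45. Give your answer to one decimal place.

TBW = 0.45 · 80 = 36 L
Free water deficit = TBW · (Na/140 − 1)
= 36 · (149/140 − 1)
= 36 · 0.0643
= 2.31 L

2.3 L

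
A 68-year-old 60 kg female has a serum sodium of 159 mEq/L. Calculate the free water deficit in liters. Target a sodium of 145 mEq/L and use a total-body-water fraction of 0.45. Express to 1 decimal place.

TBW = 0.45 · 60 = 27 L
Free water deficit = TBW · (Na/145 − 1)
= 27 · (159/145 − 1)
= 27 · 0.0966
= 2.61 L

2.6 L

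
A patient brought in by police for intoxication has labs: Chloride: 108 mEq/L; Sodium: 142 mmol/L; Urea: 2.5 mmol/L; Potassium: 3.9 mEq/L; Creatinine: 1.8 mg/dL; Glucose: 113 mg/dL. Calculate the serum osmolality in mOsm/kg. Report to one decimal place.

Calculated osmolality = 2·Na + glucose/18 + urea
= 2·142 + 113/18 + 2.5
= 284 + 6.28 + 2.50
= 292.78 mOsm/kg

292.8 mOsm/kg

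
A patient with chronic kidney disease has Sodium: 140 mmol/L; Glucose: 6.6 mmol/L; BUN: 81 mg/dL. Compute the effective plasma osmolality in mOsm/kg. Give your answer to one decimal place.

Effective osmolality excludes urea (freely permeant across cell membranes):
2·Na + glucose
= 2·140 + 6.6
= 280 + 6.6
= 286.6 mOsm/kg

286.6 mOsm/kg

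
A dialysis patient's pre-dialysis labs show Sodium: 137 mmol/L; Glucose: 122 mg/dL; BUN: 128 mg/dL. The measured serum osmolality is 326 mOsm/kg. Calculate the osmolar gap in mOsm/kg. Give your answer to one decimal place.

Calculated osmolality = 2·Na + glucose/18 + BUN/2.8
= 2·137 + 122/18 + 128/2.8
= 274 + 6.78 + 45.71
= 326.49 mOsm/kg ≈ 326.5 mOsm/kg
Osmolar gap = measured − calculated = 326 − 326.5 = -0.5 mOsm/kg

-0.5 mOsm/kg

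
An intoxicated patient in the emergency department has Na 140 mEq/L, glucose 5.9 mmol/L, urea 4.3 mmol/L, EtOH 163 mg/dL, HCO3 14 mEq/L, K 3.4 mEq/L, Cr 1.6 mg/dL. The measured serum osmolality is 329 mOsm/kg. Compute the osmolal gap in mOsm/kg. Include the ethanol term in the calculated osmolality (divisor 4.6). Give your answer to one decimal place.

Calculated osmolality = 2·Na + glucose + urea + ethanol/4.6
= 2·140 + 5.9 + 4.3 + 163/4.6
= 280 + 5.90 + 4.30 + 35.43
= 325.63 mOsm/kg ≈ 325.6 mOsm/kg
Osmolar gap = measured − calculated = 329 − 325.6 = 3.4 mOsm/kg

3.4 mOsm/kg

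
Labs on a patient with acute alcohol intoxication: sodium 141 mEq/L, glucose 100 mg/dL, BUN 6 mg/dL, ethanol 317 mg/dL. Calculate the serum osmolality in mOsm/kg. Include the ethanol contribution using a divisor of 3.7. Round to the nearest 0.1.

Calculated osmolality = 2·Na + glucose/18 + BUN/2.8 + ethanol/3.7
= 2·141 + 100/18 + 6/2.8 + 317/3.7
= 282 + 5.56 + 2.14 + 85.68
= 375.38 mOsm/kg

375.4 mOsm/kg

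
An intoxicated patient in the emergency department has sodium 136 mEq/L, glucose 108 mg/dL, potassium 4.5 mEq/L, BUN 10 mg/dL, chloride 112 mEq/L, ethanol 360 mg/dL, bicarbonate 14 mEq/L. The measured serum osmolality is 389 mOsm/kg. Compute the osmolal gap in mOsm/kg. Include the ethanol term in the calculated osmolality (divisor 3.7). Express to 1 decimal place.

10.1 mOsm/kg

Calculated osmolality = 2·Na + glucose/18 + BUN/2.8 + ethanol/3.7
= 2·136 + 108/18 + 10/2.8 + 360/3.7
= 272 + 6 + 3.57 + 97.30
= 378.87 mOsm/kg ≈ 378.9 mOsm/kg
Osmolar gap = measured − calculated = 389 − 378.9 = 10.1 mOsm/kg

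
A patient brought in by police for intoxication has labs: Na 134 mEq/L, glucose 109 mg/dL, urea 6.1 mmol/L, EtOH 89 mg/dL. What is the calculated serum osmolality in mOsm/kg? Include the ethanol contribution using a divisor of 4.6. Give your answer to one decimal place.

Calculated osmolality = 2·Na + glucose/18 + urea + ethanol/4.6
= 2·134 + 109/18 + 6.1 + 89/4.6
= 268 + 6.06 + 6.10 + 19.35
= 299.51 mOsm/kg

299.5 mOsm/kg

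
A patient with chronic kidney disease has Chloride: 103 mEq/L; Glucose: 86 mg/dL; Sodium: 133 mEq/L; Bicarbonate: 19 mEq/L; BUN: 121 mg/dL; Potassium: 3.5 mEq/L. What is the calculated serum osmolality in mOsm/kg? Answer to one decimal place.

Calculated osmolality = 2·Na + glucose/18 + BUN/2.8
= 2·133 + 86/18 + 121/2.8
= 266 + 4.78 + 43.21
= 313.99 mOsm/kg

314.0 mOsm/kg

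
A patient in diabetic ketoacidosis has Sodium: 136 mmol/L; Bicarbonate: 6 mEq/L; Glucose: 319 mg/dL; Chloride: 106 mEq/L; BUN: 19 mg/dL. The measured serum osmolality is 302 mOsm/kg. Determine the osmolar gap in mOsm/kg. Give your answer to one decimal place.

Calculated osmolality = 2·Na + glucose/18 + BUN/2.8
= 2·136 + 319/18 + 19/2.8
= 272 + 17.72 + 6.79
= 296.51 mOsm/kg ≈ 296.5 mOsm/kg
Osmolar gap = measured − calculated = 302 − 296.5 = 5.5 mOsm/kg

5.5 mOsm/kg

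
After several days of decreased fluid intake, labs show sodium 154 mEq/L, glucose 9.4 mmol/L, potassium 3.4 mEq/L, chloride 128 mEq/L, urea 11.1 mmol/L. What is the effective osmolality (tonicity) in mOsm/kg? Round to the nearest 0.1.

317.4 mOsm/kg

Effective osmolality excludes urea (freely permeant across cell membranes):
2·Na + glucose
= 2·154 + 9.4
= 308 + 9.4
= 317.4 mOsm/kg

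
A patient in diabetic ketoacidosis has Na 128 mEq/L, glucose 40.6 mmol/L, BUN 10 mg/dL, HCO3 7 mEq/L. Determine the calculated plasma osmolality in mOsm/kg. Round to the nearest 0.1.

300.2 mOsm/kg

Calculated osmolality = 2·Na + glucose + BUN/2.8
= 2·128 + 40.6 + 10/2.8
= 256 + 40.60 + 3.57
= 300.17 mOsm/kg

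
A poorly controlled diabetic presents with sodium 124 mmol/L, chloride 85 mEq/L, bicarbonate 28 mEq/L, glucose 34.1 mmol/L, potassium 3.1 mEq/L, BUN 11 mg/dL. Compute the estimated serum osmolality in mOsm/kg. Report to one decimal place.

286.0 mOsm/kg

Calculated osmolality = 2·Na + glucose + BUN/2.8
= 2·124 + 34.1 + 11/2.8
= 248 + 34.10 + 3.93
= 286.03 mOsm/kg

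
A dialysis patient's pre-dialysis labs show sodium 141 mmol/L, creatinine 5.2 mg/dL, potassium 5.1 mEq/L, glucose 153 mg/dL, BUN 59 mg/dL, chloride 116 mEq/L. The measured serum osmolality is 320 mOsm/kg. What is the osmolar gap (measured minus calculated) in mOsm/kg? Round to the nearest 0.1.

8.4 mOsm/kg

Calculated osmolality = 2·Na + glucose/18 + BUN/2.8
= 2·141 + 153/18 + 59/2.8
= 282 + 8.50 + 21.07
= 311.57 mOsm/kg ≈ 311.6 mOsm/kg
Osmolar gap = measured − calculated = 320 − 311.6 = 8.4 mOsm/kg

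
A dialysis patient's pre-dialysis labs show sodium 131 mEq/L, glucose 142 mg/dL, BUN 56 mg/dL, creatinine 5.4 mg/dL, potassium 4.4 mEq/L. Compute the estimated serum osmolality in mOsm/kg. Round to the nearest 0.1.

Calculated osmolality = 2·Na + glucose/18 + BUN/2.8
= 2·131 + 142/18 + 56/2.8
= 262 + 7.89 + 20
= 289.89 mOsm/kg

289.9 mOsm/kg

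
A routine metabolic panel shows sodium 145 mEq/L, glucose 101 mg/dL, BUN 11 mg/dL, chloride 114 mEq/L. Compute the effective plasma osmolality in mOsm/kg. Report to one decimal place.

Effective osmolality excludes urea (freely permeant across cell membranes):
2·Na + glucose/18
= 2·145 + 101/18
= 290 + 5.61
= 295.61 mOsm/kg

295.6 mOsm/kg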